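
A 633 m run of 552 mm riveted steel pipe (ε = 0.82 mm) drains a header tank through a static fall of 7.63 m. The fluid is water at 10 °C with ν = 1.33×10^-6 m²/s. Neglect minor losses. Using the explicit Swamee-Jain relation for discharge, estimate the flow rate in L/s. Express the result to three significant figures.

Q ≈ 584 L/s

Swamee-Jain (Type II): Q = -0.965·√(gD⁵h_f/L)·ln[ε/(3.7D) + √(3.17ν²L/(gD³h_f))]
√(gD⁵h_f/L) = √(9.81·0.552⁵·7.63/633) = 0.07785
ε/(3.7D) = 4.01×10^-4; √(3.17ν²L/(gD³h_f)) = 1.68×10^-5
Q = -0.965·0.07785·ln(4.183×10^-4) = 0.5844 m³/s
Check: V = 2.44 m/s, Re = 1.01×10^6, f = 0.02198, h_f = 7.66 m ≈ 7.63 m ✓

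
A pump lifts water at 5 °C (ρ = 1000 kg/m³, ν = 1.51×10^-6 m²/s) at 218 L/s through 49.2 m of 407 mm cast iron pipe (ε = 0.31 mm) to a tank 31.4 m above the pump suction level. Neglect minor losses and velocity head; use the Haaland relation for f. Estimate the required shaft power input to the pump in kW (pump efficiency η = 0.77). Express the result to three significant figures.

P_shaft ≈ 88.1 kW

V = 4Q/(πD²) = 1.676 m/s; Re = 4.52×10^5; ε/D = 7.62×10^-4; f = 0.01913
h_f = f(L/D)V²/2g = 0.3309 m
Total head H = z + h_f = 31.4 + 0.3309 = 31.73 m
P_hyd = ρgQH = 1000·9.81·0.218·31.73 = 67.86 kW
P_shaft = P_hyd/η = 67.86/0.77 = 88.13 kW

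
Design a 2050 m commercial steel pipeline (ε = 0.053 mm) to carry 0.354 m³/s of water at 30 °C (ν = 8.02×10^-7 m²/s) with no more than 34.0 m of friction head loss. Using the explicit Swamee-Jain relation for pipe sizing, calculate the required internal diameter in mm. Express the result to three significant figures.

Swamee-Jain (Type III): D = 0.66·[ε^1.25·(LQ²/(gh_f))^4.75 + ν·Q^9.4·(L/(gh_f))^5.2]^0.04
LQ²/(gh_f) = 0.7702; L/(gh_f) = 6.146
Term 1 = ε^1.25·(…)^4.75 = 1.31×10^-6; Term 2 = ν·Q^9.4·(…)^5.2 = 5.83×10^-7
D = 0.66·(1.31×10^-6 + 5.83×10^-7)^0.04 = 0.3896 m = 390 mm
Check: V = 2.97 m/s, Re = 1.44×10^6, f = 0.01369, h_f = 32.4 m ≈ 34.0 m ✓

D ≈ 390 mm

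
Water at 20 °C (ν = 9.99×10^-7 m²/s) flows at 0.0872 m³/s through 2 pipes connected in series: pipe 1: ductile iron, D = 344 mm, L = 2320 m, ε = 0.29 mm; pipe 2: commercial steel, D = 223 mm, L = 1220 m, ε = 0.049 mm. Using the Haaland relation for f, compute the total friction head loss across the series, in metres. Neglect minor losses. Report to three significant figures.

H ≈ 27.5 m

Pipe 1: V = 0.9382 m/s, Re = 3.23×10^5, ε/D = 8.43×10^-4, f = 0.01977, h_1 = f(L/D)V²/2g = 5.982 m
Pipe 2: V = 2.233 m/s, Re = 4.98×10^5, ε/D = 2.20×10^-4, f = 0.01548, h_2 = f(L/D)V²/2g = 21.51 m
Series → Q common, losses add: H = Σh = 27.49 m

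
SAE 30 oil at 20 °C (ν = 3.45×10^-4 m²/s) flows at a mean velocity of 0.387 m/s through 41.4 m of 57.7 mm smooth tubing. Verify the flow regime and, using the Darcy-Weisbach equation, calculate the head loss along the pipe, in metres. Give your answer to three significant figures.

Re = VD/ν = 0.387·0.05770/3.45×10^-4 = 64.7 → laminar (Re < 2300)
f = 64/Re = 0.9888
h_f = f(L/D)V²/(2g) = 0.9888·(41.4/0.05770)·0.387²/(2·9.81) = 5.416 m

h_f ≈ 5.42 m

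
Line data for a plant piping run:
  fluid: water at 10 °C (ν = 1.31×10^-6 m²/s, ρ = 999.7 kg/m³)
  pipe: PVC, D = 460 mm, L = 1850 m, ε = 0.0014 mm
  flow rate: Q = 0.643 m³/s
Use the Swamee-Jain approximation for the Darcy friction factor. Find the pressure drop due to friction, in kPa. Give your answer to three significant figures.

Δp ≈ 335 kPa

V = 4Q/(πD²) = 4·0.643/(π·0.460²) = 3.869 m/s
Re = VD/ν = 3.869·0.460/1.31×10^-6 = 1.36×10^6 → turbulent
ε/D = 0.0014/460 = 3.04×10^-6
Swamee-Jain: f = 0.01112
h_f = f(L/D)V²/(2g) = 0.01112·(1850/0.460)·3.869²/(2·9.81) = 34.13 m
Δp = ρg·h_f = 999.7·9.81·34.13 = 334.7 kPa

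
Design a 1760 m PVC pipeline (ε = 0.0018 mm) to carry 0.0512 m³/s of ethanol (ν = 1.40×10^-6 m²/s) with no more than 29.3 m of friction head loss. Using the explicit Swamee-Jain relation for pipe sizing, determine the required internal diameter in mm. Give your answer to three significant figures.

Swamee-Jain (Type III): D = 0.66·[ε^1.25·(LQ²/(gh_f))^4.75 + ν·Q^9.4·(L/(gh_f))^5.2]^0.04
LQ²/(gh_f) = 0.01605; L/(gh_f) = 6.123
Term 1 = ε^1.25·(…)^4.75 = 1.97×10^-16; Term 2 = ν·Q^9.4·(…)^5.2 = 1.28×10^-14
D = 0.66·(1.97×10^-16 + 1.28×10^-14)^0.04 = 0.1837 m = 184 mm
Check: V = 1.93 m/s, Re = 2.54×10^5, f = 0.01494, h_f = 27.3 m ≈ 29.3 m ✓

D ≈ 184 mm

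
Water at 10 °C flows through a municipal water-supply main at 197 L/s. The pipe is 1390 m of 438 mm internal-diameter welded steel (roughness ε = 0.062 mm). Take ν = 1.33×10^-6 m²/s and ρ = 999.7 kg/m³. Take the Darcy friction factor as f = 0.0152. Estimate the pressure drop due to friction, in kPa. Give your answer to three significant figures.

V = 4Q/(πD²) = 4·0.197/(π·0.438²) = 1.307 m/s
h_f = f(L/D)V²/(2g) = 0.01520·(1390/0.438)·1.307²/(2·9.81) = 4.203 m
Δp = ρg·h_f = 999.7·9.81·4.203 = 41.22 kPa

Δp ≈ 41.2 kPa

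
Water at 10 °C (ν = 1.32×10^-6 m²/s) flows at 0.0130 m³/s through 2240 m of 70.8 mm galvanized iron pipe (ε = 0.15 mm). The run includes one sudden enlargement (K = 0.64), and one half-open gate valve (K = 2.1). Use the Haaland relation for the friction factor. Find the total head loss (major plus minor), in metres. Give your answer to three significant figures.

H_L ≈ 435 m

V = 4Q/(πD²) = 3.302 m/s; V²/2g = 0.5557 m
Re = 1.77×10^5, ε/D = 0.00212 → f = 0.02468 (Haaland)
Major: h_f = f(L/D)·V²/2g = 0.02468·31638·0.5557 = 434.0 m
Minor: ΣK = 2.74; h_m = ΣK·V²/2g = 1.523 m
Total H_L = 434.0 + 1.523 = 435.5 m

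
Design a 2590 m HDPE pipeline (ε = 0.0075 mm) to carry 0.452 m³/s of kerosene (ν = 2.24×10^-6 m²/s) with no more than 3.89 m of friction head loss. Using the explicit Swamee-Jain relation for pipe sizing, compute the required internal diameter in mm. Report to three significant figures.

D ≈ 700 mm

Swamee-Jain (Type III): D = 0.66·[ε^1.25·(LQ²/(gh_f))^4.75 + ν·Q^9.4·(L/(gh_f))^5.2]^0.04
LQ²/(gh_f) = 13.87; L/(gh_f) = 67.87
Term 1 = ε^1.25·(…)^4.75 = 0.104; Term 2 = ν·Q^9.4·(…)^5.2 = 4.30
D = 0.66·(0.104 + 4.30)^0.04 = 0.7003 m = 700 mm
Check: V = 1.17 m/s, Re = 3.67×10^5, f = 0.01399, h_f = 3.63 m ≈ 3.89 m ✓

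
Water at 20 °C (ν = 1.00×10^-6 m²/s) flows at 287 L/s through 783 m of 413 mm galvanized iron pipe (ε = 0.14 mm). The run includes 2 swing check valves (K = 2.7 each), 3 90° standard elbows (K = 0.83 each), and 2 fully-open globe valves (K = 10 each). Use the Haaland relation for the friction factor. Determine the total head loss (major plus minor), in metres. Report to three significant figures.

H_L ≈ 13.6 m

V = 4Q/(πD²) = 2.142 m/s; V²/2g = 0.2339 m
Re = 8.85×10^5, ε/D = 3.39×10^-4 → f = 0.01602 (Haaland)
Major: h_f = f(L/D)·V²/2g = 0.01602·1896·0.2339 = 7.103 m
Minor: ΣK = 27.9; h_m = ΣK·V²/2g = 6.524 m
Total H_L = 7.103 + 6.524 = 13.63 m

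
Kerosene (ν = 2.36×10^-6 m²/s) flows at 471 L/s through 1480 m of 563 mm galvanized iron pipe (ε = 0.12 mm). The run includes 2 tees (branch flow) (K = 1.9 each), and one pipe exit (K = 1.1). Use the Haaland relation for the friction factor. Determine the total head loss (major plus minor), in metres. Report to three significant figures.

H_L ≈ 8.35 m

V = 4Q/(πD²) = 1.892 m/s; V²/2g = 0.1824 m
Re = 4.51×10^5, ε/D = 2.13×10^-4 → f = 0.01554 (Haaland)
Major: h_f = f(L/D)·V²/2g = 0.01554·2629·0.1824 = 7.454 m
Minor: ΣK = 4.90; h_m = ΣK·V²/2g = 0.8940 m
Total H_L = 7.454 + 0.8940 = 8.348 m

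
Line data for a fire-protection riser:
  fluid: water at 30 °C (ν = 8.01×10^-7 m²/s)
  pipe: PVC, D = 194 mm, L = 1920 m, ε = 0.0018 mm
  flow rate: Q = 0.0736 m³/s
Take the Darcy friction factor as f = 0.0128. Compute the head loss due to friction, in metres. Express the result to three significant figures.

V = 4Q/(πD²) = 4·0.0736/(π·0.194²) = 2.490 m/s
h_f = f(L/D)V²/(2g) = 0.01280·(1920/0.194)·2.490²/(2·9.81) = 40.03 m

h_f ≈ 40.0 m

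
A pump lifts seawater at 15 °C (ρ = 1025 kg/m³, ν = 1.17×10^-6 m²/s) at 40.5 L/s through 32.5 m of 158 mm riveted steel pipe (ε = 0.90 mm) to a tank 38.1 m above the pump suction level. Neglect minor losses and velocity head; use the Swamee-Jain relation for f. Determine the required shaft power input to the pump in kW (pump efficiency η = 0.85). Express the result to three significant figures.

V = 4Q/(πD²) = 2.066 m/s; Re = 2.79×10^5; ε/D = 0.00570; f = 0.03205
h_f = f(L/D)V²/2g = 1.434 m
Total head H = z + h_f = 38.1 + 1.434 = 39.53 m
P_hyd = ρgQH = 1025·9.81·0.0405·39.53 = 16.10 kW
P_shaft = P_hyd/η = 16.10/0.85 = 18.94 kW

P_shaft ≈ 18.9 kW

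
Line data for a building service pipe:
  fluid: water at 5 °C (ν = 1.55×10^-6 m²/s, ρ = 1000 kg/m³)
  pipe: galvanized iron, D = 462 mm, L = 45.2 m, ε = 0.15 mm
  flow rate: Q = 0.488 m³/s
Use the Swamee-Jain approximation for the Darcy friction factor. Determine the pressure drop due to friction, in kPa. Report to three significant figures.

V = 4Q/(πD²) = 4·0.488/(π·0.462²) = 2.911 m/s
Re = VD/ν = 2.911·0.462/1.55×10^-6 = 8.68×10^5 → turbulent
ε/D = 0.15/462 = 3.25×10^-4
Swamee-Jain: f = 0.01607
h_f = f(L/D)V²/(2g) = 0.01607·(45.2/0.462)·2.911²/(2·9.81) = 0.6791 m
Δp = ρg·h_f = 1000·9.81·0.6791 = 6.662 kPa

Δp ≈ 6.66 kPa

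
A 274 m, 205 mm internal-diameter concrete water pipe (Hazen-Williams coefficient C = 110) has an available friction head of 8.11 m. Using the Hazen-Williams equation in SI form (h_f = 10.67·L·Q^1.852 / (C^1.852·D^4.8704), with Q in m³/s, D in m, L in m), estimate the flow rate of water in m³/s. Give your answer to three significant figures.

Rearranging: Q = [h_f·C^1.852·D^4.8704 / (10.67·L)]^(1/1.852)
Q = [8.11·110^1.852·0.205^4.8704 / (10.67·274)]^0.540 = 0.07093 m³/s

Q ≈ 0.0709 m³/s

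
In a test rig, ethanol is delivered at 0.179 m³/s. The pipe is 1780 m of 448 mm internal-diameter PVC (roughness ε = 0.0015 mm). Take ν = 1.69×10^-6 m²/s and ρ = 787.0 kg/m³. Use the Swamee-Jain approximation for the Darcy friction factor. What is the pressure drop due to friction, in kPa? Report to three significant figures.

V = 4Q/(πD²) = 4·0.179/(π·0.448²) = 1.136 m/s
Re = VD/ν = 1.136·0.448/1.69×10^-6 = 3.01×10^5 → turbulent
ε/D = 0.0015/448 = 3.35×10^-6
Swamee-Jain: f = 0.01440
h_f = f(L/D)V²/(2g) = 0.01440·(1780/0.448)·1.136²/(2·9.81) = 3.761 m
Δp = ρg·h_f = 787.0·9.81·3.761 = 29.04 kPa

Δp ≈ 29.0 kPa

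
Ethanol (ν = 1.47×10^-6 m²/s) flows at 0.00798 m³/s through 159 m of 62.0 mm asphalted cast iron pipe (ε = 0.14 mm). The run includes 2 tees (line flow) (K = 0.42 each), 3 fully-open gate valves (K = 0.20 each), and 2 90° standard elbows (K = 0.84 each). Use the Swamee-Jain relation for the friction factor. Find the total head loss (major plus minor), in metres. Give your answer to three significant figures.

H_L ≈ 24.7 m

V = 4Q/(πD²) = 2.643 m/s; V²/2g = 0.3561 m
Re = 1.11×10^5, ε/D = 0.00226 → f = 0.02583 (Swamee-Jain)
Major: h_f = f(L/D)·V²/2g = 0.02583·2565·0.3561 = 23.59 m
Minor: ΣK = 3.12; h_m = ΣK·V²/2g = 1.111 m
Total H_L = 23.59 + 1.111 = 24.70 m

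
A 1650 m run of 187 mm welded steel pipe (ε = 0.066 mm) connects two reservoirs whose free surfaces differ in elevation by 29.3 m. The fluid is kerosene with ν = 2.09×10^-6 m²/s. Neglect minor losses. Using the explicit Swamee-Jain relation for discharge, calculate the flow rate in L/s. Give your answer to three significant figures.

Swamee-Jain (Type II): Q = -0.965·√(gD⁵h_f/L)·ln[ε/(3.7D) + √(3.17ν²L/(gD³h_f))]
√(gD⁵h_f/L) = √(9.81·0.187⁵·29.3/1650) = 0.006311
ε/(3.7D) = 9.54×10^-5; √(3.17ν²L/(gD³h_f)) = 1.10×10^-4
Q = -0.965·0.006311·ln(2.056×10^-4) = 0.05171 m³/s
Check: V = 1.88 m/s, Re = 1.68×10^5, f = 0.01846, h_f = 29.4 m ≈ 29.3 m ✓

Q ≈ 51.7 L/s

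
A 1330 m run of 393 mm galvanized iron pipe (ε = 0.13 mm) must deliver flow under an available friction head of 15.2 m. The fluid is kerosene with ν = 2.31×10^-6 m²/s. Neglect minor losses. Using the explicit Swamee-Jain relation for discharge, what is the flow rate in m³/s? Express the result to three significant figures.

Q ≈ 0.278 m³/s

Swamee-Jain (Type II): Q = -0.965·√(gD⁵h_f/L)·ln[ε/(3.7D) + √(3.17ν²L/(gD³h_f))]
√(gD⁵h_f/L) = √(9.81·0.393⁵·15.2/1330) = 0.03242
ε/(3.7D) = 8.94×10^-5; √(3.17ν²L/(gD³h_f)) = 4.99×10^-5
Q = -0.965·0.03242·ln(1.393×10^-4) = 0.2778 m³/s
Check: V = 2.29 m/s, Re = 3.90×10^5, f = 0.01691, h_f = 15.3 m ≈ 15.2 m ✓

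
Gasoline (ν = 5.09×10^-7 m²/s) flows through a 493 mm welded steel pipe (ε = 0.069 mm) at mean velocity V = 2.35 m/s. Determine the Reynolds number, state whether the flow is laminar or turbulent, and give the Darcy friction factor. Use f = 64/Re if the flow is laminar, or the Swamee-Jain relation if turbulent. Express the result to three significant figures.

Re = VD/ν = 2.350·0.493/5.09×10^-7 = 2.28×10^6
Re > 4000 → turbulent; ε/D = 1.40×10^-4
Swamee-Jain: f = 0.01344

Re ≈ 2.28×10^6; turbulent; f ≈ 0.0134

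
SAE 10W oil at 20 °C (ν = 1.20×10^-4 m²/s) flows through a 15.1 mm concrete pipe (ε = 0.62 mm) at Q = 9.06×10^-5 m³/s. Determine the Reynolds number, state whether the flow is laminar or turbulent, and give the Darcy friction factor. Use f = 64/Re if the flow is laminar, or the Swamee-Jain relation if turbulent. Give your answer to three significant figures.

Re ≈ 63.7; laminar; f = 64/Re ≈ 1.01

V = 4Q/(πD²) = 0.5059 m/s
Re = VD/ν = 0.5059·0.0151/1.20×10^-4 = 63.7
Re < 2300 → laminar → f = 64/Re = 1.005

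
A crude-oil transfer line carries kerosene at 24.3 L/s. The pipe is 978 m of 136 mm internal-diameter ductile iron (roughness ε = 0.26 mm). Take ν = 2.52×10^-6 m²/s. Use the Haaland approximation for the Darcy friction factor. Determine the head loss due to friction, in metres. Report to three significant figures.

h_f ≈ 25.5 m

V = 4Q/(πD²) = 4·0.0243/(π·0.136²) = 1.673 m/s
Re = VD/ν = 1.673·0.136/2.52×10^-6 = 9.03×10^4 → turbulent
ε/D = 0.26/136 = 0.00191
Haaland: f = 0.02489
h_f = f(L/D)V²/(2g) = 0.02489·(978/0.136)·1.673²/(2·9.81) = 25.53 m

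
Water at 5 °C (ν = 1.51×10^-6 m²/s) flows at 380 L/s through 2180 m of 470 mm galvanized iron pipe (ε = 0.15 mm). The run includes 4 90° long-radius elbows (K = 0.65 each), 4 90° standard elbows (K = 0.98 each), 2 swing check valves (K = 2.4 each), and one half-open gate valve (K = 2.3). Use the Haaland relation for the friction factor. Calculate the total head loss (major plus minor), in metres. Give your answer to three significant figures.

V = 4Q/(πD²) = 2.190 m/s; V²/2g = 0.2445 m
Re = 6.82×10^5, ε/D = 3.19×10^-4 → f = 0.01603 (Haaland)
Major: h_f = f(L/D)·V²/2g = 0.01603·4638·0.2445 = 18.18 m
Minor: ΣK = 13.6; h_m = ΣK·V²/2g = 3.330 m
Total H_L = 18.18 + 3.330 = 21.51 m

H_L ≈ 21.5 m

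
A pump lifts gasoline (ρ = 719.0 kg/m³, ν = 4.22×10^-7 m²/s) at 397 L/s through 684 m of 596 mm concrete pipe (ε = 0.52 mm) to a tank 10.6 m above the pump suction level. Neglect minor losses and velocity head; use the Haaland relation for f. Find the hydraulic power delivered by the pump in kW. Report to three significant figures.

P_hyd ≈ 36.0 kW

V = 4Q/(πD²) = 1.423 m/s; Re = 2.01×10^6; ε/D = 8.72×10^-4; f = 0.01919
h_f = f(L/D)V²/2g = 2.272 m
Total head H = z + h_f = 10.6 + 2.272 = 12.87 m
P_hyd = ρgQH = 719.0·9.81·0.397·12.87 = 36.05 kW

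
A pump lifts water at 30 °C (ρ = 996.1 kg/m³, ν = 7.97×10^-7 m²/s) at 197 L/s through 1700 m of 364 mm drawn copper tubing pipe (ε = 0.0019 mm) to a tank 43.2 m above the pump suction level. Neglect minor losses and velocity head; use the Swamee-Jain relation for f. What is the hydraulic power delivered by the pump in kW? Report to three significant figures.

P_hyd ≈ 103 kW

V = 4Q/(πD²) = 1.893 m/s; Re = 8.65×10^5; ε/D = 5.22×10^-6; f = 0.01202
h_f = f(L/D)V²/2g = 10.25 m
Total head H = z + h_f = 43.2 + 10.25 = 53.45 m
P_hyd = ρgQH = 996.1·9.81·0.197·53.45 = 102.9 kW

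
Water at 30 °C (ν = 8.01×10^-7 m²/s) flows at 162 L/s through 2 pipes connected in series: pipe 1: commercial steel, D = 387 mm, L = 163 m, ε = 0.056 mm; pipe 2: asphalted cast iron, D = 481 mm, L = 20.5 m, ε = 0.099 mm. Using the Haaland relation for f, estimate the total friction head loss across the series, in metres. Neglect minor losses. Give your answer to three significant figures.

Pipe 1: V = 1.377 m/s, Re = 6.65×10^5, ε/D = 1.45×10^-4, f = 0.01437, h_1 = f(L/D)V²/2g = 0.5850 m
Pipe 2: V = 0.8915 m/s, Re = 5.35×10^5, ε/D = 2.06×10^-4, f = 0.01526, h_2 = f(L/D)V²/2g = 0.02635 m
Series → Q common, losses add: H = Σh = 0.6113 m

H ≈ 0.611 m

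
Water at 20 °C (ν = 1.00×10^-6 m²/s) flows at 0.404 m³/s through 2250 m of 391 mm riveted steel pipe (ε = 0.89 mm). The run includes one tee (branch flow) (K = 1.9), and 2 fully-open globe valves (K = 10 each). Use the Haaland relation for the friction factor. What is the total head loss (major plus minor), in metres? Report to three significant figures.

V = 4Q/(πD²) = 3.365 m/s; V²/2g = 0.5770 m
Re = 1.32×10^6, ε/D = 0.00228 → f = 0.02441 (Haaland)
Major: h_f = f(L/D)·V²/2g = 0.02441·5754·0.5770 = 81.05 m
Minor: ΣK = 21.9; h_m = ΣK·V²/2g = 12.64 m
Total H_L = 81.05 + 12.64 = 93.68 m

H_L ≈ 93.7 m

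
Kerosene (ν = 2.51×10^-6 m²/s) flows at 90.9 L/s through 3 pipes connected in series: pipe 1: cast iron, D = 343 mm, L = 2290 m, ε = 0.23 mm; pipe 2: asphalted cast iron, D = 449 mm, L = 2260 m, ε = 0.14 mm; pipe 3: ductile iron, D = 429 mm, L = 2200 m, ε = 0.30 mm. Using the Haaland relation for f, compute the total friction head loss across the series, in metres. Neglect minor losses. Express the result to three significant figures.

H ≈ 10.4 m

Pipe 1: V = 0.9838 m/s, Re = 1.34×10^5, ε/D = 6.71×10^-4, f = 0.02014, h_1 = f(L/D)V²/2g = 6.631 m
Pipe 2: V = 0.5741 m/s, Re = 1.03×10^5, ε/D = 3.12×10^-4, f = 0.01917, h_2 = f(L/D)V²/2g = 1.621 m
Pipe 3: V = 0.6289 m/s, Re = 1.07×10^5, ε/D = 6.99×10^-4, f = 0.02071, h_3 = f(L/D)V²/2g = 2.140 m
Series → Q common, losses add: H = Σh = 10.39 m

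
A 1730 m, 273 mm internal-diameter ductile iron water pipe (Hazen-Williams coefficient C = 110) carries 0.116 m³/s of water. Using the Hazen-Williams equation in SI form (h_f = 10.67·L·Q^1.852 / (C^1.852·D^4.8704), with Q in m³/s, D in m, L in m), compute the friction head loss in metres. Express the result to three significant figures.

h_f = 10.67·1730·0.116^1.852 / (110^1.852·0.273^4.8704) = 31.55 m

h_f ≈ 31.6 m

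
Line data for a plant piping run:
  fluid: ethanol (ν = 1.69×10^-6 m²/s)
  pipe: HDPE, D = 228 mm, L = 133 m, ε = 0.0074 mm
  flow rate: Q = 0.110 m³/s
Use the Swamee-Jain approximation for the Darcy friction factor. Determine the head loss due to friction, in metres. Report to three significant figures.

V = 4Q/(πD²) = 4·0.110/(π·0.228²) = 2.694 m/s
Re = VD/ν = 2.694·0.228/1.69×10^-6 = 3.63×10^5 → turbulent
ε/D = 0.0074/228 = 3.25×10^-5
Swamee-Jain: f = 0.01429
h_f = f(L/D)V²/(2g) = 0.01429·(133/0.228)·2.694²/(2·9.81) = 3.083 m

h_f ≈ 3.08 m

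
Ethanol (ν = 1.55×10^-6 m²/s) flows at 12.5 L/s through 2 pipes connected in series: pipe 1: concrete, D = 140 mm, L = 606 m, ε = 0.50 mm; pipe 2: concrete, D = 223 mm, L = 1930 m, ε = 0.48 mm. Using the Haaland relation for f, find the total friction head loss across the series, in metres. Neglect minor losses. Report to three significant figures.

Pipe 1: V = 0.8120 m/s, Re = 7.33×10^4, ε/D = 0.00357, f = 0.02896, h_1 = f(L/D)V²/2g = 4.213 m
Pipe 2: V = 0.3200 m/s, Re = 4.60×10^4, ε/D = 0.00215, f = 0.02684, h_2 = f(L/D)V²/2g = 1.213 m
Series → Q common, losses add: H = Σh = 5.425 m

H ≈ 5.43 m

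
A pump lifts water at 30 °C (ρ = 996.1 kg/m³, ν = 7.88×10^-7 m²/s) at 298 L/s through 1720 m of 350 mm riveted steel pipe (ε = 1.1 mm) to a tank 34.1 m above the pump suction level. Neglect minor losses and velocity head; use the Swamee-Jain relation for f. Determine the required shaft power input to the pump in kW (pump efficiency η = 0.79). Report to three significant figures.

V = 4Q/(πD²) = 3.097 m/s; Re = 1.38×10^6; ε/D = 0.00314; f = 0.02666
h_f = f(L/D)V²/2g = 64.06 m
Total head H = z + h_f = 34.1 + 64.06 = 98.16 m
P_hyd = ρgQH = 996.1·9.81·0.298·98.16 = 285.9 kW
P_shaft = P_hyd/η = 285.9/0.79 = 361.8 kW

P_shaft ≈ 362 kW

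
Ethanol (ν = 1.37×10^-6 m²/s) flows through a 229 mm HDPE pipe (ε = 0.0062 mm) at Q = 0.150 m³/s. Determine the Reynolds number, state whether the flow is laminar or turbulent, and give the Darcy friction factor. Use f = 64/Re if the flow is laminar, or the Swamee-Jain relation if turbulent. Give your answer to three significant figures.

V = 4Q/(πD²) = 3.642 m/s
Re = VD/ν = 3.642·0.229/1.37×10^-6 = 6.09×10^5
Re > 4000 → turbulent; ε/D = 2.71×10^-5
Swamee-Jain: f = 0.01311

Re ≈ 6.09×10^5; turbulent; f ≈ 0.0131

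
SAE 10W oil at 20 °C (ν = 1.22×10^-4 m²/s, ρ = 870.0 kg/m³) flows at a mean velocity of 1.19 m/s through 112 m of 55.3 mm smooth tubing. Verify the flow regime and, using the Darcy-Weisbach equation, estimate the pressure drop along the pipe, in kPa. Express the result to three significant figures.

Re = VD/ν = 1.19·0.05530/1.22×10^-4 = 539 → laminar (Re < 2300)
f = 64/Re = 0.1186
h_f = f(L/D)V²/(2g) = 0.1186·(112/0.05530)·1.19²/(2·9.81) = 17.34 m
Δp = ρg·h_f = 870.0·9.81·17.34 = 148.0 kPa

Δp ≈ 148 kPa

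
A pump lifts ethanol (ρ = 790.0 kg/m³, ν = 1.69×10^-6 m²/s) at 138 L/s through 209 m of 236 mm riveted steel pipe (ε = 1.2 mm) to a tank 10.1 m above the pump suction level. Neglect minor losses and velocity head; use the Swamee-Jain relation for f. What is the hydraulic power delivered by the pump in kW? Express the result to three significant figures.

P_hyd ≈ 25.6 kW

V = 4Q/(πD²) = 3.155 m/s; Re = 4.41×10^5; ε/D = 0.00508; f = 0.03084
h_f = f(L/D)V²/2g = 13.85 m
Total head H = z + h_f = 10.1 + 13.85 = 23.95 m
P_hyd = ρgQH = 790.0·9.81·0.138·23.95 = 25.62 kW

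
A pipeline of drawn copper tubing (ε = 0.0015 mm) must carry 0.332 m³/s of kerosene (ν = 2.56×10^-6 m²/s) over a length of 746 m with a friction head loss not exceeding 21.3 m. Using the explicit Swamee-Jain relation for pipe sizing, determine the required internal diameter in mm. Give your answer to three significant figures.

Swamee-Jain (Type III): D = 0.66·[ε^1.25·(LQ²/(gh_f))^4.75 + ν·Q^9.4·(L/(gh_f))^5.2]^0.04
LQ²/(gh_f) = 0.3935; L/(gh_f) = 3.570
Term 1 = ε^1.25·(…)^4.75 = 6.25×10^-10; Term 2 = ν·Q^9.4·(…)^5.2 = 6.04×10^-8
D = 0.66·(6.25×10^-10 + 6.04×10^-8)^0.04 = 0.3396 m = 340 mm
Check: V = 3.67 m/s, Re = 4.86×10^5, f = 0.01323, h_f = 19.9 m ≈ 21.3 m ✓

D ≈ 340 mm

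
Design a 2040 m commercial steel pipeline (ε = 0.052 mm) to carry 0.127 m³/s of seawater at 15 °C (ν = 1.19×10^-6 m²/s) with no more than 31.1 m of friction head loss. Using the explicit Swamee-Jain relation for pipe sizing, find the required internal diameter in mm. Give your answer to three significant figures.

D ≈ 270 mm

Swamee-Jain (Type III): D = 0.66·[ε^1.25·(LQ²/(gh_f))^4.75 + ν·Q^9.4·(L/(gh_f))^5.2]^0.04
LQ²/(gh_f) = 0.1078; L/(gh_f) = 6.687
Term 1 = ε^1.25·(…)^4.75 = 1.12×10^-10; Term 2 = ν·Q^9.4·(…)^5.2 = 8.76×10^-11
D = 0.66·(1.12×10^-10 + 8.76×10^-11)^0.04 = 0.2701 m = 270 mm
Check: V = 2.22 m/s, Re = 5.03×10^5, f = 0.01543, h_f = 29.2 m ≈ 31.1 m ✓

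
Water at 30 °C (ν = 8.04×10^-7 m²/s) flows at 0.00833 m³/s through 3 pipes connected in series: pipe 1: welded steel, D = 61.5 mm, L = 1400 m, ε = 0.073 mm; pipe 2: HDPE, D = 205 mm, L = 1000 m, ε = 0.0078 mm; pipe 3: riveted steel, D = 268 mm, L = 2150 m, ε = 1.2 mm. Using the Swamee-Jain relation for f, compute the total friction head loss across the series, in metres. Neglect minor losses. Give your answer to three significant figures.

H ≈ 200 m

Pipe 1: V = 2.804 m/s, Re = 2.14×10^5, ε/D = 0.00119, f = 0.02182, h_1 = f(L/D)V²/2g = 199.1 m
Pipe 2: V = 0.2524 m/s, Re = 6.43×10^4, ε/D = 3.80×10^-5, f = 0.01981, h_2 = f(L/D)V²/2g = 0.3137 m
Pipe 3: V = 0.1477 m/s, Re = 4.92×10^4, ε/D = 0.00448, f = 0.03169, h_3 = f(L/D)V²/2g = 0.2826 m
Series → Q common, losses add: H = Σh = 199.7 m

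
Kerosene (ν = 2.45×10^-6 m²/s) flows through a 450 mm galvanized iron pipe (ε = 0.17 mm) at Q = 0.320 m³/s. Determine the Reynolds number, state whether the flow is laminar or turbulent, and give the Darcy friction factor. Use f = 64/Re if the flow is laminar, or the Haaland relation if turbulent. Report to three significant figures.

Re ≈ 3.70×10^5; turbulent; f ≈ 0.0171

V = 4Q/(πD²) = 2.012 m/s
Re = VD/ν = 2.012·0.450/2.45×10^-6 = 3.70×10^5
Re > 4000 → turbulent; ε/D = 3.78×10^-4
Haaland: f = 0.01706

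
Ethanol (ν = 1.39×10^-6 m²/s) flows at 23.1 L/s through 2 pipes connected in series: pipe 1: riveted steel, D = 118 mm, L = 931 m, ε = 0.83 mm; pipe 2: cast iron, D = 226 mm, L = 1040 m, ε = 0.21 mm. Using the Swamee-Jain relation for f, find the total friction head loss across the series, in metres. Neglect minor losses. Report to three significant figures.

H ≈ 63.4 m

Pipe 1: V = 2.112 m/s, Re = 1.79×10^5, ε/D = 0.00703, f = 0.03437, h_1 = f(L/D)V²/2g = 61.66 m
Pipe 2: V = 0.5758 m/s, Re = 9.36×10^4, ε/D = 9.29×10^-4, f = 0.02224, h_2 = f(L/D)V²/2g = 1.730 m
Series → Q common, losses add: H = Σh = 63.39 m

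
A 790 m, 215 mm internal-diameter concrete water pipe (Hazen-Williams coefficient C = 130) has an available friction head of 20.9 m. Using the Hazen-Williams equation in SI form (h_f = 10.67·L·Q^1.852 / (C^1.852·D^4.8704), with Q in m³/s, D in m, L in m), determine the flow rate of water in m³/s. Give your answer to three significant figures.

Rearranging: Q = [h_f·C^1.852·D^4.8704 / (10.67·L)]^(1/1.852)
Q = [20.9·130^1.852·0.215^4.8704 / (10.67·790)]^0.540 = 0.08942 m³/s

Q ≈ 0.0894 m³/s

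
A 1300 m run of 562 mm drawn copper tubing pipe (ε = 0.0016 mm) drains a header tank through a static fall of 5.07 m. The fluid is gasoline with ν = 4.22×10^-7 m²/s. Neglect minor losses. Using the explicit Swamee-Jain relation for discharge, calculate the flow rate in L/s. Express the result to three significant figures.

Q ≈ 515 L/s

Swamee-Jain (Type II): Q = -0.965·√(gD⁵h_f/L)·ln[ε/(3.7D) + √(3.17ν²L/(gD³h_f))]
√(gD⁵h_f/L) = √(9.81·0.562⁵·5.07/1300) = 0.04631
ε/(3.7D) = 7.69×10^-7; √(3.17ν²L/(gD³h_f)) = 9.12×10^-6
Q = -0.965·0.04631·ln(9.887×10^-6) = 0.5151 m³/s
Check: V = 2.08 m/s, Re = 2.77×10^6, f = 0.009986, h_f = 5.08 m ≈ 5.07 m ✓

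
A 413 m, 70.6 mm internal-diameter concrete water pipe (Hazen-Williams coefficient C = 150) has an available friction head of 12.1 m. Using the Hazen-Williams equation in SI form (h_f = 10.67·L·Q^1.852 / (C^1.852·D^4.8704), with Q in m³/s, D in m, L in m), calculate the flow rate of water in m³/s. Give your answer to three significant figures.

Rearranging: Q = [h_f·C^1.852·D^4.8704 / (10.67·L)]^(1/1.852)
Q = [12.1·150^1.852·0.0706^4.8704 / (10.67·413)]^0.540 = 0.005830 m³/s

Q ≈ 0.00583 m³/s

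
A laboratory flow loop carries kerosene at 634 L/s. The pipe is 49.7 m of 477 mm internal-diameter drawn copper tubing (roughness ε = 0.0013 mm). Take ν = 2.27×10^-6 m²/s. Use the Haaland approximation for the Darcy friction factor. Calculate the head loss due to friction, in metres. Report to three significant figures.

V = 4Q/(πD²) = 4·0.634/(π·0.477²) = 3.548 m/s
Re = VD/ν = 3.548·0.477/2.27×10^-6 = 7.46×10^5 → turbulent
ε/D = 0.0013/477 = 2.73×10^-6
Haaland: f = 0.01222
h_f = f(L/D)V²/(2g) = 0.01222·(49.7/0.477)·3.548²/(2·9.81) = 0.8166 m

h_f ≈ 0.817 m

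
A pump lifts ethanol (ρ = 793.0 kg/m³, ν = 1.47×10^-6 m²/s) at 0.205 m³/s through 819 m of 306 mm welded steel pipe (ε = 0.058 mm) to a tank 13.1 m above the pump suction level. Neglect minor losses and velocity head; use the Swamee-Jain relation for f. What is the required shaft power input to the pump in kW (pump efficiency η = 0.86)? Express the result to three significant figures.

P_shaft ≈ 54.2 kW

V = 4Q/(πD²) = 2.788 m/s; Re = 5.80×10^5; ε/D = 1.90×10^-4; f = 0.01522
h_f = f(L/D)V²/2g = 16.13 m
Total head H = z + h_f = 13.1 + 16.13 = 29.23 m
P_hyd = ρgQH = 793.0·9.81·0.205·29.23 = 46.62 kW
P_shaft = P_hyd/η = 46.62/0.86 = 54.21 kW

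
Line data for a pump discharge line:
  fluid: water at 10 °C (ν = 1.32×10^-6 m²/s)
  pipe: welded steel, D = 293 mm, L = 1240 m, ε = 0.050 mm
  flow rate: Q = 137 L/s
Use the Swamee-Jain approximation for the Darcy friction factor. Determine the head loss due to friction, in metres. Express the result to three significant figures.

V = 4Q/(πD²) = 4·0.137/(π·0.293²) = 2.032 m/s
Re = VD/ν = 2.032·0.293/1.32×10^-6 = 4.51×10^5 → turbulent
ε/D = 0.050/293 = 1.71×10^-4
Swamee-Jain: f = 0.01538
h_f = f(L/D)V²/(2g) = 0.01538·(1240/0.293)·2.032²/(2·9.81) = 13.69 m

h_f ≈ 13.7 m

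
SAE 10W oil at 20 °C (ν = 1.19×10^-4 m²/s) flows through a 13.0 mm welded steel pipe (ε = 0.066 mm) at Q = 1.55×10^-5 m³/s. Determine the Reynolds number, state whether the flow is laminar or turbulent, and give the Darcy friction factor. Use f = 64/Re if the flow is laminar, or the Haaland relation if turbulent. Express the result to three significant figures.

V = 4Q/(πD²) = 0.1168 m/s
Re = VD/ν = 0.1168·0.0130/1.19×10^-4 = 12.8
Re < 2300 → laminar → f = 64/Re = 5.017

Re ≈ 12.8; laminar; f = 64/Re ≈ 5.02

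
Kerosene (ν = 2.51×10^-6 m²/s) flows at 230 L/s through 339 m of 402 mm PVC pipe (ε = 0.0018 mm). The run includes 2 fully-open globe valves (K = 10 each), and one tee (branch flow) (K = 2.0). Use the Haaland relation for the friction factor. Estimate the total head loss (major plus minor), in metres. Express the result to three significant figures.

V = 4Q/(πD²) = 1.812 m/s; V²/2g = 0.1674 m
Re = 2.90×10^5, ε/D = 4.48×10^-6 → f = 0.01447 (Haaland)
Major: h_f = f(L/D)·V²/2g = 0.01447·843.3·0.1674 = 2.042 m
Minor: ΣK = 22.0; h_m = ΣK·V²/2g = 3.682 m
Total H_L = 2.042 + 3.682 = 5.724 m

H_L ≈ 5.72 m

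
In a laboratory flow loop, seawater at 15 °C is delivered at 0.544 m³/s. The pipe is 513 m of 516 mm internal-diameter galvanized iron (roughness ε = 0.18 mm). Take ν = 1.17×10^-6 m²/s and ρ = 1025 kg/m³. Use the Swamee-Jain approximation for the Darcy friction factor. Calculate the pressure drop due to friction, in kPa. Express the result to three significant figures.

V = 4Q/(πD²) = 4·0.544/(π·0.516²) = 2.601 m/s
Re = VD/ν = 2.601·0.516/1.17×10^-6 = 1.15×10^6 → turbulent
ε/D = 0.18/516 = 3.49×10^-4
Swamee-Jain: f = 0.01609
h_f = f(L/D)V²/(2g) = 0.01609·(513/0.516)·2.601²/(2·9.81) = 5.519 m
Δp = ρg·h_f = 1025·9.81·5.519 = 55.49 kPa

Δp ≈ 55.5 kPa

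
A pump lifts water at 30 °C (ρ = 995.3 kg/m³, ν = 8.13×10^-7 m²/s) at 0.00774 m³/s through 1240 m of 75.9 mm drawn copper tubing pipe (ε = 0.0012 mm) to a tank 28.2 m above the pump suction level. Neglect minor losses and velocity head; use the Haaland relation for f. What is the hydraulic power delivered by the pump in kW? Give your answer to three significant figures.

V = 4Q/(πD²) = 1.711 m/s; Re = 1.60×10^5; ε/D = 1.58×10^-5; f = 0.01628
h_f = f(L/D)V²/2g = 39.68 m
Total head H = z + h_f = 28.2 + 39.68 = 67.88 m
P_hyd = ρgQH = 995.3·9.81·0.00774·67.88 = 5.130 kW

P_hyd ≈ 5.13 kW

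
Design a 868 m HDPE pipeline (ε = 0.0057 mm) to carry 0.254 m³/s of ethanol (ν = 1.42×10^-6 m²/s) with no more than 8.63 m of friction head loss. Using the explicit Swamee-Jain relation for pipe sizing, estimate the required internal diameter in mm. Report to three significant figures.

Swamee-Jain (Type III): D = 0.66·[ε^1.25·(LQ²/(gh_f))^4.75 + ν·Q^9.4·(L/(gh_f))^5.2]^0.04
LQ²/(gh_f) = 0.6615; L/(gh_f) = 10.25
Term 1 = ε^1.25·(…)^4.75 = 3.91×10^-8; Term 2 = ν·Q^9.4·(…)^5.2 = 6.52×10^-7
D = 0.66·(3.91×10^-8 + 6.52×10^-7)^0.04 = 0.3742 m = 374 mm
Check: V = 2.31 m/s, Re = 6.09×10^5, f = 0.01292, h_f = 8.14 m ≈ 8.63 m ✓

D ≈ 374 mm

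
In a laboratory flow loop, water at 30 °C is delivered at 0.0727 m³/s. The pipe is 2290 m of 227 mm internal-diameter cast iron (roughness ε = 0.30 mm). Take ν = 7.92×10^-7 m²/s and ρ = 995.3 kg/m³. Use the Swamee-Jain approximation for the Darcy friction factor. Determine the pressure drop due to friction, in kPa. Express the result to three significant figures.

Δp ≈ 350 kPa

V = 4Q/(πD²) = 4·0.0727/(π·0.227²) = 1.796 m/s
Re = VD/ν = 1.796·0.227/7.92×10^-7 = 5.15×10^5 → turbulent
ε/D = 0.30/227 = 0.00132
Swamee-Jain: f = 0.02163
h_f = f(L/D)V²/(2g) = 0.02163·(2290/0.227)·1.796²/(2·9.81) = 35.90 m
Δp = ρg·h_f = 995.3·9.81·35.90 = 350.5 kPa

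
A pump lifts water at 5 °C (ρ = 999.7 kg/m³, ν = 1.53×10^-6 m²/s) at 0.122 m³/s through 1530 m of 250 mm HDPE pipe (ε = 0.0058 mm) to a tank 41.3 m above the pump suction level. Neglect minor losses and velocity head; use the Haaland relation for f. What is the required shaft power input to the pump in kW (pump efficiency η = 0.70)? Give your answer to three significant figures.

V = 4Q/(πD²) = 2.485 m/s; Re = 4.06×10^5; ε/D = 2.32×10^-5; f = 0.01380
h_f = f(L/D)V²/2g = 26.59 m
Total head H = z + h_f = 41.3 + 26.59 = 67.89 m
P_hyd = ρgQH = 999.7·9.81·0.122·67.89 = 81.23 kW
P_shaft = P_hyd/η = 81.23/0.70 = 116.0 kW

P_shaft ≈ 116 kW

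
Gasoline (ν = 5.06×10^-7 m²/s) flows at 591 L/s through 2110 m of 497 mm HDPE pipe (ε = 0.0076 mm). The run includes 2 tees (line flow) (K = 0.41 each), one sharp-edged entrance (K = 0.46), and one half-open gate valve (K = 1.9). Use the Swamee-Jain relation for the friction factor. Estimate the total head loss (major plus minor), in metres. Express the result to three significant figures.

V = 4Q/(πD²) = 3.046 m/s; V²/2g = 0.4730 m
Re = 2.99×10^6, ε/D = 1.53×10^-5 → f = 0.01042 (Swamee-Jain)
Major: h_f = f(L/D)·V²/2g = 0.01042·4245·0.4730 = 20.93 m
Minor: ΣK = 3.18; h_m = ΣK·V²/2g = 1.504 m
Total H_L = 20.93 + 1.504 = 22.43 m

H_L ≈ 22.4 m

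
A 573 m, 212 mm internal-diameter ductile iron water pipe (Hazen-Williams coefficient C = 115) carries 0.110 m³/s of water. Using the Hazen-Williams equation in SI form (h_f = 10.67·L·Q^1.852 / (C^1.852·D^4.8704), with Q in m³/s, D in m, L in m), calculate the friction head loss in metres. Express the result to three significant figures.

h_f ≈ 29.9 m

h_f = 10.67·573·0.110^1.852 / (115^1.852·0.212^4.8704) = 29.89 m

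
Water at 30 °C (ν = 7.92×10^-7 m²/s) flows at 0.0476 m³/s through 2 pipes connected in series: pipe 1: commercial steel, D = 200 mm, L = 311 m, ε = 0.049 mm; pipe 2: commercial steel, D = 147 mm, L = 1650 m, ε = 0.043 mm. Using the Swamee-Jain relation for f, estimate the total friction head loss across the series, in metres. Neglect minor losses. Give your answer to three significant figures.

H ≈ 76.2 m

Pipe 1: V = 1.515 m/s, Re = 3.83×10^5, ε/D = 2.45×10^-4, f = 0.01628, h_1 = f(L/D)V²/2g = 2.961 m
Pipe 2: V = 2.805 m/s, Re = 5.21×10^5, ε/D = 2.93×10^-4, f = 0.01627, h_2 = f(L/D)V²/2g = 73.21 m
Series → Q common, losses add: H = Σh = 76.17 m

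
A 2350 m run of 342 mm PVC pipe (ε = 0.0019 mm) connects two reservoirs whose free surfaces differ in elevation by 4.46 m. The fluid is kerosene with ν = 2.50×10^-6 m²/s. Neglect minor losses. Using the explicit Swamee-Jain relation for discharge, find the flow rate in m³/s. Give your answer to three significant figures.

Q ≈ 0.0785 m³/s

Swamee-Jain (Type II): Q = -0.965·√(gD⁵h_f/L)·ln[ε/(3.7D) + √(3.17ν²L/(gD³h_f))]
√(gD⁵h_f/L) = √(9.81·0.342⁵·4.46/2350) = 0.009333
ε/(3.7D) = 1.50×10^-6; √(3.17ν²L/(gD³h_f)) = 1.63×10^-4
Q = -0.965·0.009333·ln(1.646×10^-4) = 0.07847 m³/s
Check: V = 0.854 m/s, Re = 1.17×10^5, f = 0.01733, h_f = 4.43 m ≈ 4.46 m ✓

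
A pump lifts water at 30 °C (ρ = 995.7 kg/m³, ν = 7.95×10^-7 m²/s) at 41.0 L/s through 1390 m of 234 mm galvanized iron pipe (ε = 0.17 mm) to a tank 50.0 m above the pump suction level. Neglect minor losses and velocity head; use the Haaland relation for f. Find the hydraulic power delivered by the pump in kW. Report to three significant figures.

V = 4Q/(πD²) = 0.9534 m/s; Re = 2.81×10^5; ε/D = 7.26×10^-4; f = 0.01935
h_f = f(L/D)V²/2g = 5.324 m
Total head H = z + h_f = 50.0 + 5.324 = 55.32 m
P_hyd = ρgQH = 995.7·9.81·0.0410·55.32 = 22.16 kW

P_hyd ≈ 22.2 kW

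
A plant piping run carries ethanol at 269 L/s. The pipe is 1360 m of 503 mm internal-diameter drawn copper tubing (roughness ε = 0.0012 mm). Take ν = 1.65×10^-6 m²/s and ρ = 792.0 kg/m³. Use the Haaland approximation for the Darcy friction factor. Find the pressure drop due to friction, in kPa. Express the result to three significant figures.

Δp ≈ 26.6 kPa

V = 4Q/(πD²) = 4·0.269/(π·0.503²) = 1.354 m/s
Re = VD/ν = 1.354·0.503/1.65×10^-6 = 4.13×10^5 → turbulent
ε/D = 0.0012/503 = 2.39×10^-6
Haaland: f = 0.01355
h_f = f(L/D)V²/(2g) = 0.01355·(1360/0.503)·1.354²/(2·9.81) = 3.421 m
Δp = ρg·h_f = 792.0·9.81·3.421 = 26.58 kPa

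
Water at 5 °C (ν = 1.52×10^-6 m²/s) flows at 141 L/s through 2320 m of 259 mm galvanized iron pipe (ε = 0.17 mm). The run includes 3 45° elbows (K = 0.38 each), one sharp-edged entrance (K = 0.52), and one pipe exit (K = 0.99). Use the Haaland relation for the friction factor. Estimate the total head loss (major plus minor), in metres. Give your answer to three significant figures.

V = 4Q/(πD²) = 2.676 m/s; V²/2g = 0.3651 m
Re = 4.56×10^5, ε/D = 6.56×10^-4 → f = 0.01857 (Haaland)
Major: h_f = f(L/D)·V²/2g = 0.01857·8958·0.3651 = 60.72 m
Minor: ΣK = 2.65; h_m = ΣK·V²/2g = 0.9674 m
Total H_L = 60.72 + 0.9674 = 61.68 m

H_L ≈ 61.7 m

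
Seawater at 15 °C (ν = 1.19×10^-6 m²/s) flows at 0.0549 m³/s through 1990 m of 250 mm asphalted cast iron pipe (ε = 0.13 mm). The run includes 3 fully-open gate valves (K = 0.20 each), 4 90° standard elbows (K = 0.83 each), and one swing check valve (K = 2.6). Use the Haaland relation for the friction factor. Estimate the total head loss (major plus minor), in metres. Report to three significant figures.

V = 4Q/(πD²) = 1.118 m/s; V²/2g = 0.06375 m
Re = 2.35×10^5, ε/D = 5.20×10^-4 → f = 0.01850 (Haaland)
Major: h_f = f(L/D)·V²/2g = 0.01850·7960·0.06375 = 9.389 m
Minor: ΣK = 6.52; h_m = ΣK·V²/2g = 0.4157 m
Total H_L = 9.389 + 0.4157 = 9.805 m

H_L ≈ 9.80 m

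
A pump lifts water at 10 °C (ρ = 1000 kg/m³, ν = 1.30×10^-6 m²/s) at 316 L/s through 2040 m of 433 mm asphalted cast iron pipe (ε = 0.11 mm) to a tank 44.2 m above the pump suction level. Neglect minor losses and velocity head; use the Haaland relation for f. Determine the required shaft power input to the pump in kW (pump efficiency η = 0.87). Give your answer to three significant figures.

V = 4Q/(πD²) = 2.146 m/s; Re = 7.15×10^5; ε/D = 2.54×10^-4; f = 0.01542
h_f = f(L/D)V²/2g = 17.05 m
Total head H = z + h_f = 44.2 + 17.05 = 61.25 m
P_hyd = ρgQH = 1000·9.81·0.316·61.25 = 189.9 kW
P_shaft = P_hyd/η = 189.9/0.87 = 218.2 kW

P_shaft ≈ 218 kW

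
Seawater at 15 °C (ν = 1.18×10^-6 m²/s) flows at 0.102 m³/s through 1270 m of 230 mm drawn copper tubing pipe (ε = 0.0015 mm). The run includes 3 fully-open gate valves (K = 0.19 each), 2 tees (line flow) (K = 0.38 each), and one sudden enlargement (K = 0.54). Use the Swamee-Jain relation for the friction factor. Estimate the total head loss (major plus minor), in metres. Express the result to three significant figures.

H_L ≈ 23.1 m

V = 4Q/(πD²) = 2.455 m/s; V²/2g = 0.3072 m
Re = 4.79×10^5, ε/D = 6.52×10^-6 → f = 0.01330 (Swamee-Jain)
Major: h_f = f(L/D)·V²/2g = 0.01330·5522·0.3072 = 22.55 m
Minor: ΣK = 1.87; h_m = ΣK·V²/2g = 0.5744 m
Total H_L = 22.55 + 0.5744 = 23.13 m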